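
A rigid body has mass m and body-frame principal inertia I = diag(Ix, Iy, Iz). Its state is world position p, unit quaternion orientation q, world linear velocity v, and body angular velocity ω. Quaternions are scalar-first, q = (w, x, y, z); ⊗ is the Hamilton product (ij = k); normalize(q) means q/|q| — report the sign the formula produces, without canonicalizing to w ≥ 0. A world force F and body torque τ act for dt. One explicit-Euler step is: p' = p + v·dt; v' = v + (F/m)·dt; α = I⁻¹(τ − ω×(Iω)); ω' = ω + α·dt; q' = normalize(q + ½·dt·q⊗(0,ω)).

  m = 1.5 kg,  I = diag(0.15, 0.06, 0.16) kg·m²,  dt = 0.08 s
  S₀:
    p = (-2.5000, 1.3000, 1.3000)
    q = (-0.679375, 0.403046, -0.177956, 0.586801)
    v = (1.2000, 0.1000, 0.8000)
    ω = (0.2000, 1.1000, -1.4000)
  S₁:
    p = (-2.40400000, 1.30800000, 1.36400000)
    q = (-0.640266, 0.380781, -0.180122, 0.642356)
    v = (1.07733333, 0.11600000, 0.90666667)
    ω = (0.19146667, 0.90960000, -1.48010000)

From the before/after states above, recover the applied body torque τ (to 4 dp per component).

rate change Δω = (-0.00853333, -0.19040000, -0.08010000)
precession coupling = (-0.1540, 0.0028, -0.0198)
I·α + gyro = (-0.1700, -0.1400, -0.1800)

τ = (-0.1700, -0.1400, -0.1800)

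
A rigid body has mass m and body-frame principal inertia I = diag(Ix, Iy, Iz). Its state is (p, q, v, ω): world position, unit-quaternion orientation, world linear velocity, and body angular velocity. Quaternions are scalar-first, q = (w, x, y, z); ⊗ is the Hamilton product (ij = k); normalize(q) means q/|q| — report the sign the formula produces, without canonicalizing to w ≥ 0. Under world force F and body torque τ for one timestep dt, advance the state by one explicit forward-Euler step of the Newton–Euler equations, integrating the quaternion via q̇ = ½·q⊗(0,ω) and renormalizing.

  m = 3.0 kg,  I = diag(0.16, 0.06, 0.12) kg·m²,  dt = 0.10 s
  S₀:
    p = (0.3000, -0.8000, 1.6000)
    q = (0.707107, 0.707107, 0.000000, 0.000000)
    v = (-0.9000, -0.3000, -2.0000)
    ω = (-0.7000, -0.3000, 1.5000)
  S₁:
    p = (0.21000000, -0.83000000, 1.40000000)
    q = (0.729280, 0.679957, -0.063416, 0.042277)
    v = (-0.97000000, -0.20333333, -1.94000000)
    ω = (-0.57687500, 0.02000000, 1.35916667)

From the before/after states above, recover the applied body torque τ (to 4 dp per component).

rate change Δω = (0.12312500, 0.32000000, -0.14083333)
ω₀×(Iω₀) = (-0.0270, -0.0420, -0.0210)
τ = I·(Δω/dt) + ω₀×(Iω₀) = (0.1700, 0.1500, -0.1900)

τ = (0.1700, 0.1500, -0.1900)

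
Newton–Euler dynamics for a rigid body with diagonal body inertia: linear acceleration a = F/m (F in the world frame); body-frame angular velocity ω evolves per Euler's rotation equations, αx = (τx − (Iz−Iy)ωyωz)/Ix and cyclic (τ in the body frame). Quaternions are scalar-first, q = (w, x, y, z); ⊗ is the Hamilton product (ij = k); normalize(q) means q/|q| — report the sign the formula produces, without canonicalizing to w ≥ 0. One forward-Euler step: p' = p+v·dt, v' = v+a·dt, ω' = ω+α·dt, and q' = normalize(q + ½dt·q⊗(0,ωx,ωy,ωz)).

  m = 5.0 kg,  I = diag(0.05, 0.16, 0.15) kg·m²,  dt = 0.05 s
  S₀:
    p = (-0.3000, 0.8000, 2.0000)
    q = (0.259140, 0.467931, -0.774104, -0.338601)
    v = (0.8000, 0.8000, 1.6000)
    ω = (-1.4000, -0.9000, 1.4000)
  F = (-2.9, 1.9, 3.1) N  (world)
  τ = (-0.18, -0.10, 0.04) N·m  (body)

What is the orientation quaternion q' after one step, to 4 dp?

q' = (0.2696, 0.4235, -0.7833, -0.3666)

2q̇ = q⊗(0,ω) = (0.4324512, -1.7512825, -0.4142880, -1.1420875)
q + ½dt·q⊗(0,ω), renormalized = (0.2696, 0.4235, -0.7833, -0.3666)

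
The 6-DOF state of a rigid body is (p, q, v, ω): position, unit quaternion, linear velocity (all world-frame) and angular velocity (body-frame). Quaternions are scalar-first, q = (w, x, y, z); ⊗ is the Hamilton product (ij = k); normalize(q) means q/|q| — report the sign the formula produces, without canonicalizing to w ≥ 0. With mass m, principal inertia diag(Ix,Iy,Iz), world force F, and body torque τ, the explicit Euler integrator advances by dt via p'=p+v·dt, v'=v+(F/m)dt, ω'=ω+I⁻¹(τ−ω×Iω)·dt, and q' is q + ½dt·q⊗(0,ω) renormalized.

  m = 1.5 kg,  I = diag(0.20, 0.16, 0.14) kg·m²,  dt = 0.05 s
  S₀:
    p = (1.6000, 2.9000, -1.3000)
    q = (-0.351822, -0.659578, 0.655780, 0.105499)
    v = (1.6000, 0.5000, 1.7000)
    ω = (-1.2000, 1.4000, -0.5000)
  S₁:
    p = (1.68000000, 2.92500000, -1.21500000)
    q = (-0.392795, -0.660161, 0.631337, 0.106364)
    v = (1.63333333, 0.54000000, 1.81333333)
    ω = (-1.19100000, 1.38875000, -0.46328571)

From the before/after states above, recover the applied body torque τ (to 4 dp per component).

τ = (0.0500, 0.0000, 0.1700)

ω₁ − ω₀ = (0.00900000, -0.01125000, 0.03671429)
ω₀×(Iω₀) = (0.0140, 0.0360, 0.0672)
applied torque τ = (0.0500, 0.0000, 0.1700)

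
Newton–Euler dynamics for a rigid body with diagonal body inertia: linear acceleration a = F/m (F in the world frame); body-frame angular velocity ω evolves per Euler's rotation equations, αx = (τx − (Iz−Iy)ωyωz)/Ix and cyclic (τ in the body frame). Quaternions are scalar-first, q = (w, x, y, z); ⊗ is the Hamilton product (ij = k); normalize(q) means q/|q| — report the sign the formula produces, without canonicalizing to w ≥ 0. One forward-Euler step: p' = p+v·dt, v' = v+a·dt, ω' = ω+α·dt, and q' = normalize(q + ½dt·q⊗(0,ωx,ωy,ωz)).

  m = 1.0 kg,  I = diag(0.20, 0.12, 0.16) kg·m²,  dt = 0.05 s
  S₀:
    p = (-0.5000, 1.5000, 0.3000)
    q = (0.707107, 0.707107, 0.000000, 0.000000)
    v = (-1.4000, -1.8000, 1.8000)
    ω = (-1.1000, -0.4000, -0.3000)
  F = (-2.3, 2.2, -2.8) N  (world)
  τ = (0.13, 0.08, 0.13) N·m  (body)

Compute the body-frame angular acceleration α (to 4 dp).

α = (0.6260, 0.5567, 1.0325)

ω×(Iω) gyroscopic = (0.0048, 0.0132, -0.0352)
(τ − ω×Iω)/I = (0.6260, 0.5567, 1.0325)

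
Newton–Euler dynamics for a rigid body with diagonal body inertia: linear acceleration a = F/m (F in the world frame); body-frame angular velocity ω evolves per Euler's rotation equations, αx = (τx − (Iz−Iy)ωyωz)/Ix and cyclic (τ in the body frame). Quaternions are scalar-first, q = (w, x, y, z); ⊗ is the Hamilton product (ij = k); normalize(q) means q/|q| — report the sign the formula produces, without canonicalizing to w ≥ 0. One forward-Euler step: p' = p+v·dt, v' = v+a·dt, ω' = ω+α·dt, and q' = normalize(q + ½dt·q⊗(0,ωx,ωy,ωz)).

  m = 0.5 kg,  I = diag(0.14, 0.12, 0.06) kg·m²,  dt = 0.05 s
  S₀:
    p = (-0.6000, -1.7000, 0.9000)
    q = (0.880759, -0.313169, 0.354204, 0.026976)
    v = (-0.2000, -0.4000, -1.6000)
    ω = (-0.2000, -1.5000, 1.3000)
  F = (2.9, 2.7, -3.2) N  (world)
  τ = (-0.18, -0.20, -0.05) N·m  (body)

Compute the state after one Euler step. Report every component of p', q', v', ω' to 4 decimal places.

p' = (-0.6100, -1.7200, 0.8200)
q' = (0.8905, -0.3047, 0.3308, 0.0690)
v' = (0.0900, -0.1300, -1.9200)
ω' = (-0.3061, -1.5747, 1.2633)

α = I⁻¹(τ − ω×Iω) = (-2.1214, -1.4933, -0.7333)
ω' = ω + α·dt = (-0.3061, -1.5747, 1.2633)
Hamilton product q⊗(0,ω) = (0.4336034, 0.3247774, -0.9194140, 1.6855810)
q + ½dt·q⊗(0,ω), renormalized = (0.8905, -0.3047, 0.3308, 0.0690)
linear accel F/m = (5.8000, 5.4000, -6.4000)
p + v·dt = (-0.6100, -1.7200, 0.8200)
v' = v + a·dt = (0.0900, -0.1300, -1.9200)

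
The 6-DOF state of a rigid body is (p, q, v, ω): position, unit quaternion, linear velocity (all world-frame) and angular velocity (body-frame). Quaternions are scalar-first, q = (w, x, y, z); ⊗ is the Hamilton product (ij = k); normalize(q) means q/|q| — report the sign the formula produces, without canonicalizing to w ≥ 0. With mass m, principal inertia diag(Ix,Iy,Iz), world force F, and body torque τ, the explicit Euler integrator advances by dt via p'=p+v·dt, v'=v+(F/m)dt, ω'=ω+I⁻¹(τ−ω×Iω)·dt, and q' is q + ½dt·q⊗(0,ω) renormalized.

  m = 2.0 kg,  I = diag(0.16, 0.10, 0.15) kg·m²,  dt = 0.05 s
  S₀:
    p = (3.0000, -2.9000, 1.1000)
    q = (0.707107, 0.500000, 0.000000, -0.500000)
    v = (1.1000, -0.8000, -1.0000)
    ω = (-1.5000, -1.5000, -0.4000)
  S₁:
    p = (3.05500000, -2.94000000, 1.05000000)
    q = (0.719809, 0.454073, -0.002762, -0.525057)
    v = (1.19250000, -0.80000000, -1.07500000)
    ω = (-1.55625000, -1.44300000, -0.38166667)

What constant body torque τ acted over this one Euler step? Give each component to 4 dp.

τ = (-0.1500, 0.1200, -0.0800)

rate change Δω = (-0.05625000, 0.05700000, 0.01833333)
τ = I·(Δω/dt) + ω₀×(Iω₀) = (-0.1500, 0.1200, -0.0800)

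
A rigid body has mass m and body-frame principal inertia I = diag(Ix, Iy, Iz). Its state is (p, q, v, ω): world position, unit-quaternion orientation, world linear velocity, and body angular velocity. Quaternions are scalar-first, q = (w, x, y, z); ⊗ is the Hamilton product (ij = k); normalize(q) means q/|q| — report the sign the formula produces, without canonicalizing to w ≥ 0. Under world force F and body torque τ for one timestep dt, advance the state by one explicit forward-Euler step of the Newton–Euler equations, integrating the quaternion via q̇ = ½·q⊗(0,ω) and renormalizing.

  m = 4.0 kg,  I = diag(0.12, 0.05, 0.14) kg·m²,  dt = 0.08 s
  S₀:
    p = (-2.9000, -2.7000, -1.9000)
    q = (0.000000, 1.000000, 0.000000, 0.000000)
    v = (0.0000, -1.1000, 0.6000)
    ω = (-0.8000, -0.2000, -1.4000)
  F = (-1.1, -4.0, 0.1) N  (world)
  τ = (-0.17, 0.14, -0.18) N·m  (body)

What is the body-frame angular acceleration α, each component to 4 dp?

α = (-1.6267, 3.2480, -1.2057)

gyro term ω×Iω = (0.0252, -0.0224, -0.0112)
α = I⁻¹(τ − ω×Iω) = (-1.6267, 3.2480, -1.2057)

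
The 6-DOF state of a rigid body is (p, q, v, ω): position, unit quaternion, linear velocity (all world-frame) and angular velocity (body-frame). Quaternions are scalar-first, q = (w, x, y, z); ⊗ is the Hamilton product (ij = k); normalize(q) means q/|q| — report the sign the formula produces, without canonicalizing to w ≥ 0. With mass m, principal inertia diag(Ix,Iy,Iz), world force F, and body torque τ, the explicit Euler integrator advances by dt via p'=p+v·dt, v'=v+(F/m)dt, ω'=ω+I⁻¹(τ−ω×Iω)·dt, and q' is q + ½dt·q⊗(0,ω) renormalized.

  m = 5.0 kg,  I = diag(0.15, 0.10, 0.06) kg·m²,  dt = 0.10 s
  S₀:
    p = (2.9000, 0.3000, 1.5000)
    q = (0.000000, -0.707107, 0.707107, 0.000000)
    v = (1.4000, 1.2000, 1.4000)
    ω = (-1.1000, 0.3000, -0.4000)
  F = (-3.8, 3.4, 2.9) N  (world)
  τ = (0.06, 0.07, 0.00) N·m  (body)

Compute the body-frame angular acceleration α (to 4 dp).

precession coupling ω×(Iω) = (0.0048, 0.0396, 0.0165)
angular accel α = (0.3680, 0.3040, -0.2750)

α = (0.3680, 0.3040, -0.2750)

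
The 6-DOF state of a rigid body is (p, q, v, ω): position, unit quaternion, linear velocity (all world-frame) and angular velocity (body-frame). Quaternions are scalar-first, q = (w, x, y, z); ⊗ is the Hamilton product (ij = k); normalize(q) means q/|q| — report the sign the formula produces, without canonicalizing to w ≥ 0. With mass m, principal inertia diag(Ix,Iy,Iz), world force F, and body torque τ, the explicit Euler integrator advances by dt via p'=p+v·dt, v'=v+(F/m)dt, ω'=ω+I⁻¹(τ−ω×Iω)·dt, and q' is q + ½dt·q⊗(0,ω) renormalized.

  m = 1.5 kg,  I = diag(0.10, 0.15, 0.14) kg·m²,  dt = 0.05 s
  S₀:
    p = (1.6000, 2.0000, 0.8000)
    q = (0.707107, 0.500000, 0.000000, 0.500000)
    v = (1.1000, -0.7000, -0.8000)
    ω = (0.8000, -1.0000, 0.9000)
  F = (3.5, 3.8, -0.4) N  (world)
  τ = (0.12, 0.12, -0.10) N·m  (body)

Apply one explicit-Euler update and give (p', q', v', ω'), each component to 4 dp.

p' = (1.6550, 1.9650, 0.7600)
q' = (0.6853, 0.5262, -0.0189, 0.5030)
v' = (1.2167, -0.5733, -0.8133)
ω' = (0.8555, -0.9504, 0.8786)

ω×(Iω) gyroscopic = (0.0090, -0.0288, -0.0400)
angular accel α = (1.1100, 0.9920, -0.4286)
ω' = ω + α·dt = (0.8555, -0.9504, 0.8786)
2q̇ = q⊗(0,ω) = (-0.8500000, 1.0656856, -0.7571070, 0.1363963)
q + ½dt·q⊗(0,ω), renormalized = (0.6853, 0.5262, -0.0189, 0.5030)
linear accel F/m = (2.3333, 2.5333, -0.2667)
p + v·dt = (1.6550, 1.9650, 0.7600)
v + (F/m)dt = (1.2167, -0.5733, -0.8133)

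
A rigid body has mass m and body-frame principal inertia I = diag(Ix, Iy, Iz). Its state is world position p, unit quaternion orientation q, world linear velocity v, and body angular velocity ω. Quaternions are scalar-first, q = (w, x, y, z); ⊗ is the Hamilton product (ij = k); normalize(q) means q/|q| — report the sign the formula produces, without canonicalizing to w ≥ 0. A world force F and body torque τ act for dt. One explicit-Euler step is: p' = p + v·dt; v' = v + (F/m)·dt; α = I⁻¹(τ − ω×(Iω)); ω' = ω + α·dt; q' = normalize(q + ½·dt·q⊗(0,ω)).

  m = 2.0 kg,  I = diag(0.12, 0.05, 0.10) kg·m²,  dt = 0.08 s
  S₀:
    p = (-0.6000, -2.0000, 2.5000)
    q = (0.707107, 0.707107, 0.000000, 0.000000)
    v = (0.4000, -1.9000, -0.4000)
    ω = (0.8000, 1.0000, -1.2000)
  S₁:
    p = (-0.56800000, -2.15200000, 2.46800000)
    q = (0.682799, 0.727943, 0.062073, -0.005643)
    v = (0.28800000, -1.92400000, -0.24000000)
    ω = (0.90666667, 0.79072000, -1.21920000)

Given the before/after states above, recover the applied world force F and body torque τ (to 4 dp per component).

ω₁ − ω₀ = (0.10666667, -0.20928000, -0.01920000)
I·α + gyro = (0.1000, -0.1500, -0.0800)
velocity change Δv = (-0.11200000, -0.02400000, 0.16000000)
F = m·Δv/dt = (-2.8000, -0.6000, 4.0000)

F = (-2.8000, -0.6000, 4.0000)
τ = (0.1000, -0.1500, -0.0800)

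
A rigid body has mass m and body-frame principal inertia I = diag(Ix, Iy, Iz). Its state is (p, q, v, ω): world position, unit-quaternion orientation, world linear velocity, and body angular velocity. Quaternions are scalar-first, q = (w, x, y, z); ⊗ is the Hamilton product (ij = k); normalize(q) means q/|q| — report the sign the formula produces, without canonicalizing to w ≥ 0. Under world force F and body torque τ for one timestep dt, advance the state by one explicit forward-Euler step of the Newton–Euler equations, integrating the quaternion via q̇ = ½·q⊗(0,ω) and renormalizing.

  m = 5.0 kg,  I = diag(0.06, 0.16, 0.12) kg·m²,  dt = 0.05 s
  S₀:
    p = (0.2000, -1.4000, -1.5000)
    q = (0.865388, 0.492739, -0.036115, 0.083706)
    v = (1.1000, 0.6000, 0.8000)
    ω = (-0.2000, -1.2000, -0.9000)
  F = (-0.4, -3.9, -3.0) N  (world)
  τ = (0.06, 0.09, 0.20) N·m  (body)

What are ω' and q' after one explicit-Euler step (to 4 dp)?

α = I⁻¹(τ − ω×Iω) = (1.7200, 0.6300, 1.4667)
ω + α·dt = (-0.1140, -1.1685, -0.8267)
q⊗(0,ω) = (0.1305452, -0.0401269, -0.6117417, -1.3773590)
updated quaternion q' = (0.8680, 0.4914, -0.0514, 0.0492)

ω' = (-0.1140, -1.1685, -0.8267)
q' = (0.8680, 0.4914, -0.0514, 0.0492)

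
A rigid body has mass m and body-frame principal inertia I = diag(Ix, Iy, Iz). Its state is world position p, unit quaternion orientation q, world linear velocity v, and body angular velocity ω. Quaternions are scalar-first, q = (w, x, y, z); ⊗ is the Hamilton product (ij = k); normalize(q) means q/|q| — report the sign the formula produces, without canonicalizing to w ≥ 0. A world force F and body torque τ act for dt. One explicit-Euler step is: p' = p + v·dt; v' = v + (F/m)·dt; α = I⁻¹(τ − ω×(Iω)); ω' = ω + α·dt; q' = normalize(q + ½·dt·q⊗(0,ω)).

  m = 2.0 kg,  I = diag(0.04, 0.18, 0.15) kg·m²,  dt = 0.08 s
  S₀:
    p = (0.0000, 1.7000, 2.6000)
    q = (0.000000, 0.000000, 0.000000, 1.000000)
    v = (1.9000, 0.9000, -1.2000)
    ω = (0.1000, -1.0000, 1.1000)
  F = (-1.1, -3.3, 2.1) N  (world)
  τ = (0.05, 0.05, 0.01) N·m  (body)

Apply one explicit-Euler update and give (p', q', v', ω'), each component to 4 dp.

p' = (0.1520, 1.7720, 2.5040)
q' = (-0.0439, 0.0399, 0.0040, 0.9982)
v' = (1.8560, 0.7680, -1.1160)
ω' = (0.1340, -0.9724, 1.1128)

p + v·dt = (0.1520, 1.7720, 2.5040)
v' = v + a·dt = (1.8560, 0.7680, -1.1160)
ω×(Iω) gyroscopic = (0.0330, -0.0121, -0.0140)
α = I⁻¹(τ − ω×Iω) = (0.4250, 0.3450, 0.1600)
new body rate ω' = (0.1340, -0.9724, 1.1128)
Hamilton product q⊗(0,ω) = (-1.1000000, 1.0000000, 0.1000000, 0.0000000)
updated quaternion q' = (-0.0439, 0.0399, 0.0040, 0.9982)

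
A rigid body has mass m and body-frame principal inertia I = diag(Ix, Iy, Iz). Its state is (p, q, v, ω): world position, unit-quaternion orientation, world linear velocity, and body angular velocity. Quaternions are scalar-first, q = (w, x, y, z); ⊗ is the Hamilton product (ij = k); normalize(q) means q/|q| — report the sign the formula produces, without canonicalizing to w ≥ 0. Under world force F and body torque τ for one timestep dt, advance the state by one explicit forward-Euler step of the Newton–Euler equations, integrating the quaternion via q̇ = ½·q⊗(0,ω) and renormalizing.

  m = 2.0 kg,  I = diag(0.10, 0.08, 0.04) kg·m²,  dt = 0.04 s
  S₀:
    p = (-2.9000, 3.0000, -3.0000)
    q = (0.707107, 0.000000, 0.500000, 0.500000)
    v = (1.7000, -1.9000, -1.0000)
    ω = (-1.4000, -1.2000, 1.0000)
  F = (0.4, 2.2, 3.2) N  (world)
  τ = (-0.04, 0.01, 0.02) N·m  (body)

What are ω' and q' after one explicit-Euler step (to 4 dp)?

gyro term ω×Iω = (0.0480, -0.0840, -0.0336)
α = I⁻¹(τ − ω×Iω) = (-0.8800, 1.1750, 1.3400)
ω' = ω + α·dt = (-1.4352, -1.1530, 1.0536)
q⊗(0,ω) = (0.1000000, 0.1100502, -1.5485284, 1.4071070)
q' = normalize(q + ½dt·q⊗(0,ω)) = (0.7085, 0.0022, 0.4686, 0.5277)

ω' = (-1.4352, -1.1530, 1.0536)
q' = (0.7085, 0.0022, 0.4686, 0.5277)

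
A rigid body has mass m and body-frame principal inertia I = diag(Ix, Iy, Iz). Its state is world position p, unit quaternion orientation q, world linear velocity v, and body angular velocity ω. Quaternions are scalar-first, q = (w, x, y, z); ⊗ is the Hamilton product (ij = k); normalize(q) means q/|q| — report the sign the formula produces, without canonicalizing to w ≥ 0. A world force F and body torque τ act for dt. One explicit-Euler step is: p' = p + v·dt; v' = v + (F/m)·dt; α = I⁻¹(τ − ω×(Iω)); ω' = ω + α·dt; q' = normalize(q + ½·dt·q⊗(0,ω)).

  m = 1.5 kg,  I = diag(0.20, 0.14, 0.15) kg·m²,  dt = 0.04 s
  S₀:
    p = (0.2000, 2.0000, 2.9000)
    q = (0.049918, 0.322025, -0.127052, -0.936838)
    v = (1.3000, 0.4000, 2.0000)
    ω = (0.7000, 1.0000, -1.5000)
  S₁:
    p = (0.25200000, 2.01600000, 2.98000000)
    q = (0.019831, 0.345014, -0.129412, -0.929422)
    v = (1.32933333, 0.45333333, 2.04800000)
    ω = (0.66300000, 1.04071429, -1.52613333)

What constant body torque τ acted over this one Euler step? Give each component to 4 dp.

τ = (-0.2000, 0.0900, -0.1400)

rate change Δω = (-0.03700000, 0.04071429, -0.02613333)
ω₀×(Iω₀) = (-0.0150, -0.0525, -0.0420)
τ = I·(Δω/dt) + ω₀×(Iω₀) = (-0.2000, 0.0900, -0.1400)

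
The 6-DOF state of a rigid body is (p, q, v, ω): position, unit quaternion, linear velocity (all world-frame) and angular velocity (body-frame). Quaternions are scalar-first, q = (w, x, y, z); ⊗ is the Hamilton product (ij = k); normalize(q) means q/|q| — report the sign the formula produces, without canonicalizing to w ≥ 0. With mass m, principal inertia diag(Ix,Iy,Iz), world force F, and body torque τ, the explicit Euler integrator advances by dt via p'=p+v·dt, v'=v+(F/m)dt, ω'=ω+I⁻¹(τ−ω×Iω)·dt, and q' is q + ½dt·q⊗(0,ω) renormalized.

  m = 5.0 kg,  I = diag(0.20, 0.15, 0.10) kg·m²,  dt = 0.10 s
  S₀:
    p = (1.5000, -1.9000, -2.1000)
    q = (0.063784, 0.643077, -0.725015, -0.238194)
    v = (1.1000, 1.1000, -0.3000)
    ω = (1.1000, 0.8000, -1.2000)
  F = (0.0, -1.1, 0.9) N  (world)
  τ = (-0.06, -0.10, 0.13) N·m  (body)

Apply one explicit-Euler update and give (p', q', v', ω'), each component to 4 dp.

p' = (1.6100, -1.7900, -2.1300)
q' = (0.0429, 0.6968, -0.6941, -0.1757)
v' = (1.1000, 1.0780, -0.2820)
ω' = (1.0460, 0.8213, -1.0260)

(τ − ω×Iω)/I = (-0.5400, 0.2133, 1.7400)
ω + α·dt = (1.0460, 0.8213, -1.0260)
Hamilton product q⊗(0,ω) = (-0.4132055, 1.1307356, 0.5607062, 1.2354373)
q + ½dt·q⊗(0,ω), renormalized = (0.0429, 0.6968, -0.6941, -0.1757)
a = (0.0000, -0.2200, 0.1800)
p' = p + v·dt = (1.6100, -1.7900, -2.1300)
v + (F/m)dt = (1.1000, 1.0780, -0.2820)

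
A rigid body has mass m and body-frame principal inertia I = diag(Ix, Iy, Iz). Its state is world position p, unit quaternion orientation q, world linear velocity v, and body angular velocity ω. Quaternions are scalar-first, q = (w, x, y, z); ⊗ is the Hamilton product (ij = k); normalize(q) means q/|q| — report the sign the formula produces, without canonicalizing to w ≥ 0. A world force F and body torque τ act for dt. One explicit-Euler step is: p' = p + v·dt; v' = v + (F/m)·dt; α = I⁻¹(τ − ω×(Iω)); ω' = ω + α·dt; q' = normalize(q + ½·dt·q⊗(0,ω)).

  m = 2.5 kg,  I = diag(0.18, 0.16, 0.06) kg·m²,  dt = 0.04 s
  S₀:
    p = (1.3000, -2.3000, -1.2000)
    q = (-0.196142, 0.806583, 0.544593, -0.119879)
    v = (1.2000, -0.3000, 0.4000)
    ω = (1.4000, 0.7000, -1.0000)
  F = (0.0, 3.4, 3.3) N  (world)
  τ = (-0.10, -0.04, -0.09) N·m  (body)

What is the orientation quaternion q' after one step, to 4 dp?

q' = (-0.2286, 0.7913, 0.5542, -0.1198)

2q̇ = q⊗(0,ω) = (-1.6303103, -0.7352765, 0.5014530, -0.0016801)
updated quaternion q' = (-0.2286, 0.7913, 0.5542, -0.1198)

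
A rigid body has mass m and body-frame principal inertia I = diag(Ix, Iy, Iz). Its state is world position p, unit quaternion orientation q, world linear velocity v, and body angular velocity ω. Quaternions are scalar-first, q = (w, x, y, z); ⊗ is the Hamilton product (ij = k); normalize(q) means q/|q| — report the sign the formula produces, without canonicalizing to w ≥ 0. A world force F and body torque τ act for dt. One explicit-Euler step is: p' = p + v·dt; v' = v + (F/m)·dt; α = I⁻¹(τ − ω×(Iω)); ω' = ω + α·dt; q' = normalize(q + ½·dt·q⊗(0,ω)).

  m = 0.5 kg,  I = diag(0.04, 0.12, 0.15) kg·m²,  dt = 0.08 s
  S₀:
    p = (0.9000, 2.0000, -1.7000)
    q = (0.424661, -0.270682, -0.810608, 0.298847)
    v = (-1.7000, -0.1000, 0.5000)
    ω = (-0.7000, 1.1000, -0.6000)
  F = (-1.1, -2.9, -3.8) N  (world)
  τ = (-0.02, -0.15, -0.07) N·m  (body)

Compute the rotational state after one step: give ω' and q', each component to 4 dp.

(τ − ω×Iω)/I = (-0.0050, -0.8650, -0.0560)
ω' = ω + α·dt = (-0.7004, 1.0308, -0.6045)
Hamilton product q⊗(0,ω) = (0.8814996, -0.1396296, 0.0955250, -1.1199724)
q + ½dt·q⊗(0,ω), renormalized = (0.4592, -0.2758, -0.8055, 0.2536)

ω' = (-0.7004, 1.0308, -0.6045)
q' = (0.4592, -0.2758, -0.8055, 0.2536)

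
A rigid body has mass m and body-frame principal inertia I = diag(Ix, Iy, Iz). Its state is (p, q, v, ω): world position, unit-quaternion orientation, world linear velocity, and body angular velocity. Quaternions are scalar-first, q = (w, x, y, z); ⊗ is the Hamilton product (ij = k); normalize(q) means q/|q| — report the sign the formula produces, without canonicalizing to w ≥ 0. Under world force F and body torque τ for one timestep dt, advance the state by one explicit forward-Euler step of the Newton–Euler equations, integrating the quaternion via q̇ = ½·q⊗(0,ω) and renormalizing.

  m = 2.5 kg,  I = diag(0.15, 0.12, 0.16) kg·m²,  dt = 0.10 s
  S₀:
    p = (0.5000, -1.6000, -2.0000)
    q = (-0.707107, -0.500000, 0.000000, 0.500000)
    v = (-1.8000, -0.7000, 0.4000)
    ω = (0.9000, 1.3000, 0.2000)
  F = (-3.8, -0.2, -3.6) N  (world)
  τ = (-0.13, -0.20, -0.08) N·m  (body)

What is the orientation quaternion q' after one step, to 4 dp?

q⊗(0,ω) = (0.3500000, -1.2863963, -0.3692391, -0.7914214)
updated quaternion q' = (-0.6874, -0.5625, -0.0184, 0.4590)

q' = (-0.6874, -0.5625, -0.0184, 0.4590)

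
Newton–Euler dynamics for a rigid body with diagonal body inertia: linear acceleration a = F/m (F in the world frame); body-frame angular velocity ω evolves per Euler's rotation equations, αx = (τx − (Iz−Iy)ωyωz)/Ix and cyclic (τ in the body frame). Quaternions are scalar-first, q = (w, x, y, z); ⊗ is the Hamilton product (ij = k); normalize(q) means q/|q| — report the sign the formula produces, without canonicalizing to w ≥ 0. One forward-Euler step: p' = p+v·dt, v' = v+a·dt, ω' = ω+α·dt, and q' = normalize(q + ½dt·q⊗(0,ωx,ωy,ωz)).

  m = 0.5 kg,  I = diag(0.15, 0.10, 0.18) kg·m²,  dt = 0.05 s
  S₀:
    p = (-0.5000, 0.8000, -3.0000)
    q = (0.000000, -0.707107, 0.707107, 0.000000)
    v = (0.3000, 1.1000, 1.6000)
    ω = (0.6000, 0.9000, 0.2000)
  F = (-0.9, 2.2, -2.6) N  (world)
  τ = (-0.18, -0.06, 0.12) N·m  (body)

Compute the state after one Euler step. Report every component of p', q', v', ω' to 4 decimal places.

p' = (-0.4850, 0.8550, -2.9200)
q' = (-0.0053, -0.7033, 0.7104, -0.0265)
v' = (0.2100, 1.3200, 1.3400)
ω' = (0.5352, 0.8718, 0.2408)

ω×(Iω) gyroscopic = (0.0144, -0.0036, -0.0270)
α = I⁻¹(τ − ω×Iω) = (-1.2960, -0.5640, 0.8167)
new body rate ω' = (0.5352, 0.8718, 0.2408)
Hamilton product q⊗(0,ω) = (-0.2121321, 0.1414214, 0.1414214, -1.0606605)
q' = normalize(q + ½dt·q⊗(0,ω)) = (-0.0053, -0.7033, 0.7104, -0.0265)
linear accel F/m = (-1.8000, 4.4000, -5.2000)
p' = p + v·dt = (-0.4850, 0.8550, -2.9200)
v' = v + a·dt = (0.2100, 1.3200, 1.3400)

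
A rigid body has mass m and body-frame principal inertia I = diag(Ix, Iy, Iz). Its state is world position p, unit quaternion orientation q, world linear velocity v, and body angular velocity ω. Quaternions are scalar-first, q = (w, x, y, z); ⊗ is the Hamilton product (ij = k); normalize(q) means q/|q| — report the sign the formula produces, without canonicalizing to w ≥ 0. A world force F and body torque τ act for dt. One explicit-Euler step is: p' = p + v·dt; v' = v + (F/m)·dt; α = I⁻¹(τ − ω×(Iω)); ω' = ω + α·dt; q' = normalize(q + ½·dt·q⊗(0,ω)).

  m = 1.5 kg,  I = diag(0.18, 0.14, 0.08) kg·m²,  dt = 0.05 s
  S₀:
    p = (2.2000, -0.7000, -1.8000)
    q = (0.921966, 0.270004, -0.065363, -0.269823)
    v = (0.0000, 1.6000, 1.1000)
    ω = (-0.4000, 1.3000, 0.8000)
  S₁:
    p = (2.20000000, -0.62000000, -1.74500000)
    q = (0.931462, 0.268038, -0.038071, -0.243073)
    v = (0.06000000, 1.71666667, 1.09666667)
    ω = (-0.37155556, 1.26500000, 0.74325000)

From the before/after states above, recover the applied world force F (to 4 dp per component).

Δv = v₁−v₀ = (0.06000000, 0.11666667, -0.00333333)
F = m·Δv/dt = (1.8000, 3.5000, -0.1000)

F = (1.8000, 3.5000, -0.1000)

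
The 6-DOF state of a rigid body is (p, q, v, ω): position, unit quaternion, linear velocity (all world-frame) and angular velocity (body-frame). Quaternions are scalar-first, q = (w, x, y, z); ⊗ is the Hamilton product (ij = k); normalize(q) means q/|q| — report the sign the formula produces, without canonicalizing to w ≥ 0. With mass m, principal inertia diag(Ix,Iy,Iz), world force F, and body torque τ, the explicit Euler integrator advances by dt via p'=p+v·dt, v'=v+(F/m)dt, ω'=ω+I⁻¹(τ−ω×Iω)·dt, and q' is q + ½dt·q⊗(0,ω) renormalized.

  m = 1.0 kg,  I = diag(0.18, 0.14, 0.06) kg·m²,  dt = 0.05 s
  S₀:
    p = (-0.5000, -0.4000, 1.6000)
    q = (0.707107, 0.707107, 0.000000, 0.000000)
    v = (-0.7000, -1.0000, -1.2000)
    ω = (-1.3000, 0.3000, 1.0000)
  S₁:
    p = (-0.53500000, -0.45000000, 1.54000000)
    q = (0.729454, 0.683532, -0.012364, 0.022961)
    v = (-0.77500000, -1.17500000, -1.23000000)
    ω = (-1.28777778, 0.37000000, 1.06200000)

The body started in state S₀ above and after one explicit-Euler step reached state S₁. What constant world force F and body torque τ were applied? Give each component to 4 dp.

F = (-1.5000, -3.5000, -0.6000)
τ = (0.0200, 0.0400, 0.0900)

v₁ − v₀ = (-0.07500000, -0.17500000, -0.03000000)
applied force F = (-1.5000, -3.5000, -0.6000)
Δω = ω₁−ω₀ = (0.01222222, 0.07000000, 0.06200000)
gyro term ω₀×Iω₀ = (-0.0240, -0.1560, 0.0156)
τ = I·(Δω/dt) + ω₀×(Iω₀) = (0.0200, 0.0400, 0.0900)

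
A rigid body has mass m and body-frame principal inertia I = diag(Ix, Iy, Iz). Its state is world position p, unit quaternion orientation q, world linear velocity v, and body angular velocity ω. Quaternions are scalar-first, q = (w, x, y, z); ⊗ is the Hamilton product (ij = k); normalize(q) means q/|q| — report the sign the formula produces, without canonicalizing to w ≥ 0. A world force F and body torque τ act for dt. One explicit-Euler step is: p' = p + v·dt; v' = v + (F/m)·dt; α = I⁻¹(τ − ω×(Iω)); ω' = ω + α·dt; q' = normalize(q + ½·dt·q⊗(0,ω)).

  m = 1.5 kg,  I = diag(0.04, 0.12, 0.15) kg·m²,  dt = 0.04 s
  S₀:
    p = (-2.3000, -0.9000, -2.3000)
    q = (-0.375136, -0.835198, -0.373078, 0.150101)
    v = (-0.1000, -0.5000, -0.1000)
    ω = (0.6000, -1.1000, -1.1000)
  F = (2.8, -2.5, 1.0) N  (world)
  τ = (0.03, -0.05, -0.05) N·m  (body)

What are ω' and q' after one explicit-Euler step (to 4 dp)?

precession coupling ω×(Iω) = (0.0363, 0.0726, -0.0528)
α = I⁻¹(τ − ω×Iω) = (-0.1575, -1.0217, 0.0187)
ω' = ω + α·dt = (0.5937, -1.1409, -1.0993)
2q̇ = q⊗(0,ω) = (0.2558441, 0.3504153, -0.4160076, 1.5552142)
q + ½dt·q⊗(0,ω), renormalized = (-0.3698, -0.8277, -0.3812, 0.1811)

ω' = (0.5937, -1.1409, -1.0993)
q' = (-0.3698, -0.8277, -0.3812, 0.1811)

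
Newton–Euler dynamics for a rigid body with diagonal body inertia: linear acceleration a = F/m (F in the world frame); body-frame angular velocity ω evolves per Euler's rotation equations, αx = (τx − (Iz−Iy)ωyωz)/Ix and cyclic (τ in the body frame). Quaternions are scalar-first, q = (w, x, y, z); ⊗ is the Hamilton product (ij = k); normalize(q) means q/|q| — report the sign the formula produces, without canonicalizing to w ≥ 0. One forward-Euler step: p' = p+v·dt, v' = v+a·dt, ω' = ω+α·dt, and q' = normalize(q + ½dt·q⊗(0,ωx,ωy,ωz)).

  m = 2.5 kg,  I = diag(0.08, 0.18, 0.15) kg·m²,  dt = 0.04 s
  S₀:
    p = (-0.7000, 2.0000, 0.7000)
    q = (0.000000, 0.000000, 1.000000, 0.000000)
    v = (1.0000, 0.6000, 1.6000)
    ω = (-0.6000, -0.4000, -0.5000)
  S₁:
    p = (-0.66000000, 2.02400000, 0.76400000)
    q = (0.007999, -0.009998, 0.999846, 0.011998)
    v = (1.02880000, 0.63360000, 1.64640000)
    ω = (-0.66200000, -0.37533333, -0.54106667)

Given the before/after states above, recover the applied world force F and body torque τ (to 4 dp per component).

F = (1.8000, 2.1000, 2.9000)
τ = (-0.1300, 0.0900, -0.1300)

Δω = ω₁−ω₀ = (-0.06200000, 0.02466667, -0.04106667)
ω₀×(Iω₀) = (-0.0060, -0.0210, 0.0240)
applied torque τ = (-0.1300, 0.0900, -0.1300)
v₁ − v₀ = (0.02880000, 0.03360000, 0.04640000)
applied force F = (1.8000, 2.1000, 2.9000)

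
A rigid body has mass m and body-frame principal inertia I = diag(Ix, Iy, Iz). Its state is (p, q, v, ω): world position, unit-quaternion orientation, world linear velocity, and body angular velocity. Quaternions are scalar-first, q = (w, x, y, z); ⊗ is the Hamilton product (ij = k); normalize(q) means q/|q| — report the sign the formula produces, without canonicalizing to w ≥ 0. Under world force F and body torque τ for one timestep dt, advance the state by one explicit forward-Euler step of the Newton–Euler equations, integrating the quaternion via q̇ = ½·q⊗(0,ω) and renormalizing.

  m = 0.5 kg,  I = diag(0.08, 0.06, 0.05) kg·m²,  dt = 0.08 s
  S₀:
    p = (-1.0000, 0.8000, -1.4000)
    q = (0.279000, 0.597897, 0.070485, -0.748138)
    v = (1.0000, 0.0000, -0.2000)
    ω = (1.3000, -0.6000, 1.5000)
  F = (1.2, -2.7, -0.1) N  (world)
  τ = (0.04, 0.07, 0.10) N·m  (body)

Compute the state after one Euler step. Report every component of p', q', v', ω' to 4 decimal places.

α = I⁻¹(τ − ω×Iω) = (0.3875, 0.1917, 1.6880)
new body rate ω' = (1.3310, -0.5847, 1.6350)
Hamilton product q⊗(0,ω) = (0.3872319, 0.0195447, -2.0368249, -0.0318687)
q' = normalize(q + ½dt·q⊗(0,ω)) = (0.2935, 0.5966, -0.0110, -0.7468)
linear accel F/m = (2.4000, -5.4000, -0.2000)
new position p' = (-0.9200, 0.8000, -1.4160)
new velocity v' = (1.1920, -0.4320, -0.2160)

p' = (-0.9200, 0.8000, -1.4160)
q' = (0.2935, 0.5966, -0.0110, -0.7468)
v' = (1.1920, -0.4320, -0.2160)
ω' = (1.3310, -0.5847, 1.6350)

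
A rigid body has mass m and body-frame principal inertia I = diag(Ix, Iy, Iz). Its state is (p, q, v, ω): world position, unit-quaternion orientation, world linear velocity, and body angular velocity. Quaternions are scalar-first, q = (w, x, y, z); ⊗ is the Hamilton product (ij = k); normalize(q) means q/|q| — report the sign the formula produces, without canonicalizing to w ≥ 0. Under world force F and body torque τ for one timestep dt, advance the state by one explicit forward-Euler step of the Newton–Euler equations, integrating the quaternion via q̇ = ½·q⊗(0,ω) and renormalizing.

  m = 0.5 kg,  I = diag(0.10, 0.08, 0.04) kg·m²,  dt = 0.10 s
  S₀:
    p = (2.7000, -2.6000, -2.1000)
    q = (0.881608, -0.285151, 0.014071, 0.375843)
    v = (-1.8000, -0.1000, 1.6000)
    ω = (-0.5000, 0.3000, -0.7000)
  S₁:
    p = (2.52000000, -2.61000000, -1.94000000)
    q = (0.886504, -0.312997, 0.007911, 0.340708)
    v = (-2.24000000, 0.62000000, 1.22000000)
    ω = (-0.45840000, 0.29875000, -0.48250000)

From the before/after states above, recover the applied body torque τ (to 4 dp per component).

τ = (0.0500, 0.0200, 0.0900)

rate change Δω = (0.04160000, -0.00125000, 0.21750000)
applied torque τ = (0.0500, 0.0200, 0.0900)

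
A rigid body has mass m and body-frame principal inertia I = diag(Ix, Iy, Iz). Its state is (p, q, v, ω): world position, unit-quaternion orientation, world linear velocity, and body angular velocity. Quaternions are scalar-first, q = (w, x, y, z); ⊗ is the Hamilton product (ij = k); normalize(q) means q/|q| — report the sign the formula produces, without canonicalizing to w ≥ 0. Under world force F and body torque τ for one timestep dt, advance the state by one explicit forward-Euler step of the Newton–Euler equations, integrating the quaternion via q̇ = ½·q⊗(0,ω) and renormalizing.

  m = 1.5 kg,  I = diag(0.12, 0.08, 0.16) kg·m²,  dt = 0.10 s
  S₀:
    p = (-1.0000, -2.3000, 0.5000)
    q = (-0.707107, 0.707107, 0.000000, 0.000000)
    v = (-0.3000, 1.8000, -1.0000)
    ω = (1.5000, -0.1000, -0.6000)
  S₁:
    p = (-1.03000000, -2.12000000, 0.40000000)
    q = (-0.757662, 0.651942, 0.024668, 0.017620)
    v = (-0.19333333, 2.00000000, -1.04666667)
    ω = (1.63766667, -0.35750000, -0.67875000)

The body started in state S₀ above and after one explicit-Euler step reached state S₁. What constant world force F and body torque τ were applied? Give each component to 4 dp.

F = (1.6000, 3.0000, -0.7000)
τ = (0.1700, -0.1700, -0.1200)

Δω = ω₁−ω₀ = (0.13766667, -0.25750000, -0.07875000)
precession coupling = (0.0048, 0.0360, 0.0060)
I·α + gyro = (0.1700, -0.1700, -0.1200)
v₁ − v₀ = (0.10666667, 0.20000000, -0.04666667)
applied force F = (1.6000, 3.0000, -0.7000)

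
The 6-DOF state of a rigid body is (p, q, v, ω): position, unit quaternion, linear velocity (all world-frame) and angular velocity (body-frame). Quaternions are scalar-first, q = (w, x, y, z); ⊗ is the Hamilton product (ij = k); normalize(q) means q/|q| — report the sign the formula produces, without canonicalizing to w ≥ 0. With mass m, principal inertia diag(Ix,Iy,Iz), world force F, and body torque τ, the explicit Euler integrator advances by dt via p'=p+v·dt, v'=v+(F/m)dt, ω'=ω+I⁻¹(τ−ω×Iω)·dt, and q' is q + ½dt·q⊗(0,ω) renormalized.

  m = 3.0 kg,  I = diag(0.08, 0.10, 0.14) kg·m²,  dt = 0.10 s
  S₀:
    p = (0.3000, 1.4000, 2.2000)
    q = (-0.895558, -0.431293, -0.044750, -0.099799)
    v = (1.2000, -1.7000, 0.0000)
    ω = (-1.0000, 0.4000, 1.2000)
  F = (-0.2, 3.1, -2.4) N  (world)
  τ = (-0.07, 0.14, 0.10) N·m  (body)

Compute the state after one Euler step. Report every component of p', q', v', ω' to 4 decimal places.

a = F/m = (-0.0667, 1.0333, -0.8000)
new position p' = (0.4200, 1.2300, 2.2000)
new velocity v' = (1.1933, -1.5967, -0.0800)
precession coupling ω×(Iω) = (0.0192, 0.0720, -0.0080)
angular accel α = (-1.1150, 0.6800, 0.7714)
new body rate ω' = (-1.1115, 0.4680, 1.2771)
2q̇ = q⊗(0,ω) = (-0.2936342, 0.8817776, 0.2591274, -1.2919368)
q' = normalize(q + ½dt·q⊗(0,ω)) = (-0.9073, -0.3860, -0.0317, -0.1639)

p' = (0.4200, 1.2300, 2.2000)
q' = (-0.9073, -0.3860, -0.0317, -0.1639)
v' = (1.1933, -1.5967, -0.0800)
ω' = (-1.1115, 0.4680, 1.2771)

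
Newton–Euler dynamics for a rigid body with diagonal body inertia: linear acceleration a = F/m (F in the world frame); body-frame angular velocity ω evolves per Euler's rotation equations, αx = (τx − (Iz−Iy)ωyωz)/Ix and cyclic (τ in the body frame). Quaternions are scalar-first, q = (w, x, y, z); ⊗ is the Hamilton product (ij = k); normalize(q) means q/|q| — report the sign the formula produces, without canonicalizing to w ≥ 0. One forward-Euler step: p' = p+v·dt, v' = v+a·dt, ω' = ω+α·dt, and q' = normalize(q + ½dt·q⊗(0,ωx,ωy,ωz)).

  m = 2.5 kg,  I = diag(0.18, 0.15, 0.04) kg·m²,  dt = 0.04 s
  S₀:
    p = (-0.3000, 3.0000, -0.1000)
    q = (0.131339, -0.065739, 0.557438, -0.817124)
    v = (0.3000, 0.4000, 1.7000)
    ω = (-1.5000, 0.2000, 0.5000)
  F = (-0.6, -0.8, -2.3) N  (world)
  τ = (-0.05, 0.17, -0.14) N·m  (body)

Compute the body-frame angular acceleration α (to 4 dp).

α = (-0.2167, 1.8333, -3.7250)

gyro term ω×Iω = (-0.0110, -0.1050, 0.0090)
α = I⁻¹(τ − ω×Iω) = (-0.2167, 1.8333, -3.7250)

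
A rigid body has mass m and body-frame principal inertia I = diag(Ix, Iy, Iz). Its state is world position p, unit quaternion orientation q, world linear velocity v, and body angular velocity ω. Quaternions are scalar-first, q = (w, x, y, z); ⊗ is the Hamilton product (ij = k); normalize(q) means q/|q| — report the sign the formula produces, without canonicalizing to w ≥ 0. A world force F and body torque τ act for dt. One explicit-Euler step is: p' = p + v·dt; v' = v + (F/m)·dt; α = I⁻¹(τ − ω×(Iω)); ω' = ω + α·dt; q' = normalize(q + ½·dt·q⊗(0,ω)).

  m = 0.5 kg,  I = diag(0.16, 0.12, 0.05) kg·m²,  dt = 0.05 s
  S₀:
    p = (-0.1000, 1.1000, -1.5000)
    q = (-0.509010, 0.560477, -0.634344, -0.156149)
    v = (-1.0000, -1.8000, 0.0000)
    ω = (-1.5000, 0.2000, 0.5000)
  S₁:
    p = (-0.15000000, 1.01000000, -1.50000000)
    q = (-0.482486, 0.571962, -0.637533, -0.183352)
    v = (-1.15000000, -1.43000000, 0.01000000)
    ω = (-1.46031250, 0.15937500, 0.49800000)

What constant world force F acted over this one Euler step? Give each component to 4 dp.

F = (-1.5000, 3.7000, 0.1000)

velocity change Δv = (-0.15000000, 0.37000000, 0.01000000)
m·(v₁−v₀)/dt = (-1.5000, 3.7000, 0.1000)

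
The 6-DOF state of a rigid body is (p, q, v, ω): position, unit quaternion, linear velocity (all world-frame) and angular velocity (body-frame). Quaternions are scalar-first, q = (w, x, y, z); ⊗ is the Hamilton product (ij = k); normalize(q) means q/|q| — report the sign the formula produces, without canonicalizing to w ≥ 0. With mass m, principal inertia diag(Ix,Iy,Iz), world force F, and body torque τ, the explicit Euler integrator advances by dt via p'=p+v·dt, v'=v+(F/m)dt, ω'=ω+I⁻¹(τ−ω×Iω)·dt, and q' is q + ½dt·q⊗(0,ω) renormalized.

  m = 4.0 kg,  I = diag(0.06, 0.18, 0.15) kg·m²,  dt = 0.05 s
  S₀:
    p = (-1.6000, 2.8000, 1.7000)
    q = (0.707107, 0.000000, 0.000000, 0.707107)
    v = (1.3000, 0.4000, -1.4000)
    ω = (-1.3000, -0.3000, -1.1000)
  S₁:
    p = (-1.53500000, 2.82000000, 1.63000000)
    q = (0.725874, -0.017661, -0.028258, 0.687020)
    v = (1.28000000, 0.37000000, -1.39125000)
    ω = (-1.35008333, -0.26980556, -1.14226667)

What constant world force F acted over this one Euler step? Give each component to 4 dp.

F = (-1.6000, -2.4000, 0.7000)

Δv = v₁−v₀ = (-0.02000000, -0.03000000, 0.00875000)
applied force F = (-1.6000, -2.4000, 0.7000)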